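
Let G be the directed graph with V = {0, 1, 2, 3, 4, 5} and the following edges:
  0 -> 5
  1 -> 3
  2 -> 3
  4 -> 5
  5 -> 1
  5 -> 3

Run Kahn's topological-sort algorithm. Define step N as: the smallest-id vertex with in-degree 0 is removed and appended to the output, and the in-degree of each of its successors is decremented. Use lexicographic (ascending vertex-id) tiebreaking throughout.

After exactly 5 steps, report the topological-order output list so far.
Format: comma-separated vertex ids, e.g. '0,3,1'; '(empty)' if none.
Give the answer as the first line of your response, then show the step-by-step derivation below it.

0,2,4,5,1

step 1: output 0; order=[0]; indeg=(0,1,0,3,0,1)
step 2: output 2; order=[0,2]; indeg=(0,1,0,2,0,1)
step 3: output 4; order=[0,2,4]; indeg=(0,1,0,2,0,0)
step 4: output 5; order=[0,2,4,5]; indeg=(0,0,0,1,0,0)
step 5: output 1; order=[0,2,4,5,1]; indeg=(0,0,0,0,0,0)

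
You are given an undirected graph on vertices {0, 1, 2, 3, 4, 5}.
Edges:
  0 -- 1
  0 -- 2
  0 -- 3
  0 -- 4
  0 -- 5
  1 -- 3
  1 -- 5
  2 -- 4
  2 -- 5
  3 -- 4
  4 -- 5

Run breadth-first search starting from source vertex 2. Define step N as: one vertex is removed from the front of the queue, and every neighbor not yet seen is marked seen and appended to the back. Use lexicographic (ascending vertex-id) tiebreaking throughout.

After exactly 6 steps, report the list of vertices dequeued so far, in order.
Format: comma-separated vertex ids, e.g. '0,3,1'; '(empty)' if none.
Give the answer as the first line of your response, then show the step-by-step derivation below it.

2,0,4,5,1,3

step 1: dequeue 2; queue=[0,4,5]; order=2
step 2: dequeue 0; queue=[4,5,1,3]; order=2,0
step 3: dequeue 4; queue=[5,1,3]; order=2,0,4
step 4: dequeue 5; queue=[1,3]; order=2,0,4,5
step 5: dequeue 1; queue=[3]; order=2,0,4,5,1
step 6: dequeue 3; queue=[(empty)]; order=2,0,4,5,1,3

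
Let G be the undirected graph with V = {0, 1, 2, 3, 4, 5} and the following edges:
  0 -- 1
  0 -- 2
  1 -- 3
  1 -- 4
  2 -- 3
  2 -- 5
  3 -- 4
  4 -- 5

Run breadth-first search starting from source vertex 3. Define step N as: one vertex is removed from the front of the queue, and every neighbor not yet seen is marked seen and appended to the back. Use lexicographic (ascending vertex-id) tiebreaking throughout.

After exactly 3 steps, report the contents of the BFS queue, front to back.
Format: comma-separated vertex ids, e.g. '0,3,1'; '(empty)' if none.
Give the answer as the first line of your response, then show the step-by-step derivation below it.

4,0,5

step 1: dequeue 3; queue=[1,2,4]; order=3
step 2: dequeue 1; queue=[2,4,0]; order=3,1
step 3: dequeue 2; queue=[4,0,5]; order=3,1,2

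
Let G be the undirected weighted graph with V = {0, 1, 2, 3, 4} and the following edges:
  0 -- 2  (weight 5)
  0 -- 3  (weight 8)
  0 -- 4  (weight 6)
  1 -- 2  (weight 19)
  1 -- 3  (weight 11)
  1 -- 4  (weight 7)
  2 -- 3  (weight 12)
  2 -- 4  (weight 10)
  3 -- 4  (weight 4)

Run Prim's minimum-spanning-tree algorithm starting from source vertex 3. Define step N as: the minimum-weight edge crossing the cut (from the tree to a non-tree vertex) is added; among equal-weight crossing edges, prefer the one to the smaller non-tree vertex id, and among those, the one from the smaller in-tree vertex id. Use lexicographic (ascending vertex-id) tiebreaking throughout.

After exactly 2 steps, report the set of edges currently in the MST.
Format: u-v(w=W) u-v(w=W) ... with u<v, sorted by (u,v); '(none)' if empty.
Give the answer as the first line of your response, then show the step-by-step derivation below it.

0-4(w=6) 3-4(w=4)

step 1: add edge 3-4 (w=4); MST = {3-4(w=4)}
step 2: add edge 0-4 (w=6); MST = {0-4(w=6) 3-4(w=4)}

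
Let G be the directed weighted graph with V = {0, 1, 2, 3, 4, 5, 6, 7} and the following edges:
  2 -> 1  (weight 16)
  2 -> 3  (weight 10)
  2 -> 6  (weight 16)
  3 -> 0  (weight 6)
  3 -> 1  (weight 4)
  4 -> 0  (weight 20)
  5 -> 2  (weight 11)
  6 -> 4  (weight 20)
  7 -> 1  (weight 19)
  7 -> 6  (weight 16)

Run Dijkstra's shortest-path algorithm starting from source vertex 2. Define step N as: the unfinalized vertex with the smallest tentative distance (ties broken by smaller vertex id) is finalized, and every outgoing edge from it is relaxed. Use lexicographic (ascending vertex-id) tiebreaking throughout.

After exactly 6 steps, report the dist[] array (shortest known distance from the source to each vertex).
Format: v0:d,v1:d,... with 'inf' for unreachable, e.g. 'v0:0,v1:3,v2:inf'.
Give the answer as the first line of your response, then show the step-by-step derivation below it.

v0:16,v1:14,v2:0,v3:10,v4:36,v5:inf,v6:16,v7:inf

step 1: dist = v0:inf,v1:16,v2:0,v3:10,v4:inf,v5:inf,v6:16,v7:inf
step 2: dist = v0:16,v1:14,v2:0,v3:10,v4:inf,v5:inf,v6:16,v7:inf
step 3: dist = v0:16,v1:14,v2:0,v3:10,v4:inf,v5:inf,v6:16,v7:inf
step 4: dist = v0:16,v1:14,v2:0,v3:10,v4:inf,v5:inf,v6:16,v7:inf
step 5: dist = v0:16,v1:14,v2:0,v3:10,v4:36,v5:inf,v6:16,v7:inf
step 6: dist = v0:16,v1:14,v2:0,v3:10,v4:36,v5:inf,v6:16,v7:inf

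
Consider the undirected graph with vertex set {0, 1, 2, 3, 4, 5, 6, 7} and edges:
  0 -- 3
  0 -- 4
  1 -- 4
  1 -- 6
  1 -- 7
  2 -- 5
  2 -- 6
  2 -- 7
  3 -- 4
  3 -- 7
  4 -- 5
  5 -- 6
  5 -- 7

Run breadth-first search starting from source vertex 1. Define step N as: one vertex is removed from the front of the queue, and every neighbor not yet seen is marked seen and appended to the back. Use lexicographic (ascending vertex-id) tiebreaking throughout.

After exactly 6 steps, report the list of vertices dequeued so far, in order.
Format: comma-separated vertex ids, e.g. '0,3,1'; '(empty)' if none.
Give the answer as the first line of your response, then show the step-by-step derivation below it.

1,4,6,7,0,3

step 1: dequeue 1; queue=[4,6,7]; order=1
step 2: dequeue 4; queue=[6,7,0,3,5]; order=1,4
step 3: dequeue 6; queue=[7,0,3,5,2]; order=1,4,6
step 4: dequeue 7; queue=[0,3,5,2]; order=1,4,6,7
step 5: dequeue 0; queue=[3,5,2]; order=1,4,6,7,0
step 6: dequeue 3; queue=[5,2]; order=1,4,6,7,0,3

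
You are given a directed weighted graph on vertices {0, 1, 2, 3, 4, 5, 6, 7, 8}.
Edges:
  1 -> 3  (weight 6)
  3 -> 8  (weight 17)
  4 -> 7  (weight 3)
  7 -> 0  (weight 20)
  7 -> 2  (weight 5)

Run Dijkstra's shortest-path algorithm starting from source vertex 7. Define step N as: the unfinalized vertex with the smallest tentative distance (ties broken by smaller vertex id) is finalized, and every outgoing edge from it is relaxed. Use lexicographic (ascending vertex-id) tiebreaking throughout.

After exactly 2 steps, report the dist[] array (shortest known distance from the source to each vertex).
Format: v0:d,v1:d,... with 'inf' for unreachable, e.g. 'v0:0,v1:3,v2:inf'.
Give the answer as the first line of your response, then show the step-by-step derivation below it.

v0:20,v1:inf,v2:5,v3:inf,v4:inf,v5:inf,v6:inf,v7:0,v8:inf

step 1: dist = v0:20,v1:inf,v2:5,v3:inf,v4:inf,v5:inf,v6:inf,v7:0,v8:inf
step 2: dist = v0:20,v1:inf,v2:5,v3:inf,v4:inf,v5:inf,v6:inf,v7:0,v8:inf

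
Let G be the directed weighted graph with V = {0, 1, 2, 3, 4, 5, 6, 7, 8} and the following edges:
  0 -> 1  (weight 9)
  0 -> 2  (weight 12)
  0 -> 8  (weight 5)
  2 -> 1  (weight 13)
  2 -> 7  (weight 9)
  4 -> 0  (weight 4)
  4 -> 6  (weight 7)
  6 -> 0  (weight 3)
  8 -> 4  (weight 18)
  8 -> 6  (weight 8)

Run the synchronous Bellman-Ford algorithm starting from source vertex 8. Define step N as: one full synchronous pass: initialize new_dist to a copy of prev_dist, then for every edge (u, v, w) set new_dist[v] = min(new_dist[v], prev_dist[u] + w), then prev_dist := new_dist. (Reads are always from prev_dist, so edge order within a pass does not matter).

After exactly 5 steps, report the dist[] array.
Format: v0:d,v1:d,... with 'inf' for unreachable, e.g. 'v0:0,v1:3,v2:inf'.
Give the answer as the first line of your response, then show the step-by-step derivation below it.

v0:11,v1:20,v2:23,v3:inf,v4:18,v5:inf,v6:8,v7:32,v8:0

step 1: dist = v0:inf,v1:inf,v2:inf,v3:inf,v4:18,v5:inf,v6:8,v7:inf,v8:0
step 2: dist = v0:11,v1:inf,v2:inf,v3:inf,v4:18,v5:inf,v6:8,v7:inf,v8:0
step 3: dist = v0:11,v1:20,v2:23,v3:inf,v4:18,v5:inf,v6:8,v7:inf,v8:0
step 4: dist = v0:11,v1:20,v2:23,v3:inf,v4:18,v5:inf,v6:8,v7:32,v8:0
step 5: dist = v0:11,v1:20,v2:23,v3:inf,v4:18,v5:inf,v6:8,v7:32,v8:0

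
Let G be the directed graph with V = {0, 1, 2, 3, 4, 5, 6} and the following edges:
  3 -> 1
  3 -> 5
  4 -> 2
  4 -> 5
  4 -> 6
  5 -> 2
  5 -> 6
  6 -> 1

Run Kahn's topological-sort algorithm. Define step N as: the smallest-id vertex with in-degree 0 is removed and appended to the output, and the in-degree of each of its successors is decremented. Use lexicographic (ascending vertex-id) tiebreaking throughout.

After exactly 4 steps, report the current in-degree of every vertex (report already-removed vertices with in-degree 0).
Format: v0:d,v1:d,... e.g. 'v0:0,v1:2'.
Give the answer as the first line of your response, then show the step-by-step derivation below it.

v0:0,v1:1,v2:0,v3:0,v4:0,v5:0,v6:0

step 1: output 0; order=[0]; indeg=(0,2,2,0,0,2,2)
step 2: output 3; order=[0,3]; indeg=(0,1,2,0,0,1,2)
step 3: output 4; order=[0,3,4]; indeg=(0,1,1,0,0,0,1)
step 4: output 5; order=[0,3,4,5]; indeg=(0,1,0,0,0,0,0)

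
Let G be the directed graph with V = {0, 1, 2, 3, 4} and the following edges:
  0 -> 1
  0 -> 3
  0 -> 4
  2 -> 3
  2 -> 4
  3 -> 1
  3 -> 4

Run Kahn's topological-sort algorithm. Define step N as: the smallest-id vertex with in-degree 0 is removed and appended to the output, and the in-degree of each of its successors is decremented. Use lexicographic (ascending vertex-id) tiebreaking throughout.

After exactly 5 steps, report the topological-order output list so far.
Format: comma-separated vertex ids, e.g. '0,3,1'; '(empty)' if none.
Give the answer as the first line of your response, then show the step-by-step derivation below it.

0,2,3,1,4

step 1: output 0; order=[0]; indeg=(0,1,0,1,2)
step 2: output 2; order=[0,2]; indeg=(0,1,0,0,1)
step 3: output 3; order=[0,2,3]; indeg=(0,0,0,0,0)
step 4: output 1; order=[0,2,3,1]; indeg=(0,0,0,0,0)
step 5: output 4; order=[0,2,3,1,4]; indeg=(0,0,0,0,0)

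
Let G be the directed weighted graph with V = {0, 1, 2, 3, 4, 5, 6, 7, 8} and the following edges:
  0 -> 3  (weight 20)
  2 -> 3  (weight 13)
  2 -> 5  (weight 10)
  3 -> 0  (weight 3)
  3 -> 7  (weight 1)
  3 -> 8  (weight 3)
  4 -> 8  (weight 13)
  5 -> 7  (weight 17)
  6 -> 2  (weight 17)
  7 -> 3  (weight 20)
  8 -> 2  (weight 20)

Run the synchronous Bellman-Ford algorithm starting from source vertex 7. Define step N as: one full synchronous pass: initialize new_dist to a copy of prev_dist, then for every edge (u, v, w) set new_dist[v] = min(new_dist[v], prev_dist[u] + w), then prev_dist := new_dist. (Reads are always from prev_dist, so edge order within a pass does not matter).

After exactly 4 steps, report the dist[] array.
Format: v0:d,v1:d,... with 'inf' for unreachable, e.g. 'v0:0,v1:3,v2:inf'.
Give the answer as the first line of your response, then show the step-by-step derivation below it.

v0:23,v1:inf,v2:43,v3:20,v4:inf,v5:53,v6:inf,v7:0,v8:23

step 1: dist = v0:inf,v1:inf,v2:inf,v3:20,v4:inf,v5:inf,v6:inf,v7:0,v8:inf
step 2: dist = v0:23,v1:inf,v2:inf,v3:20,v4:inf,v5:inf,v6:inf,v7:0,v8:23
step 3: dist = v0:23,v1:inf,v2:43,v3:20,v4:inf,v5:inf,v6:inf,v7:0,v8:23
step 4: dist = v0:23,v1:inf,v2:43,v3:20,v4:inf,v5:53,v6:inf,v7:0,v8:23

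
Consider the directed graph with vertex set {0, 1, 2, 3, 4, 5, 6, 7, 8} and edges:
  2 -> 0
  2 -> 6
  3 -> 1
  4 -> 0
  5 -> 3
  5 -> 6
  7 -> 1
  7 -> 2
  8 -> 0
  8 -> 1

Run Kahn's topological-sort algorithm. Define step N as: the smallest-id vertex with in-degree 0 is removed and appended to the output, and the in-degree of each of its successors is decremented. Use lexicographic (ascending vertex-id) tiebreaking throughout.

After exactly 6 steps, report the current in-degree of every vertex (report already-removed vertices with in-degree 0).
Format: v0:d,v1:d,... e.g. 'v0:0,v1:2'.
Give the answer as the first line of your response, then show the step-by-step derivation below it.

v0:1,v1:1,v2:0,v3:0,v4:0,v5:0,v6:0,v7:0,v8:0

step 1: output 4; order=[4]; indeg=(2,3,1,1,0,0,2,0,0)
step 2: output 5; order=[4,5]; indeg=(2,3,1,0,0,0,1,0,0)
step 3: output 3; order=[4,5,3]; indeg=(2,2,1,0,0,0,1,0,0)
step 4: output 7; order=[4,5,3,7]; indeg=(2,1,0,0,0,0,1,0,0)
step 5: output 2; order=[4,5,3,7,2]; indeg=(1,1,0,0,0,0,0,0,0)
step 6: output 6; order=[4,5,3,7,2,6]; indeg=(1,1,0,0,0,0,0,0,0)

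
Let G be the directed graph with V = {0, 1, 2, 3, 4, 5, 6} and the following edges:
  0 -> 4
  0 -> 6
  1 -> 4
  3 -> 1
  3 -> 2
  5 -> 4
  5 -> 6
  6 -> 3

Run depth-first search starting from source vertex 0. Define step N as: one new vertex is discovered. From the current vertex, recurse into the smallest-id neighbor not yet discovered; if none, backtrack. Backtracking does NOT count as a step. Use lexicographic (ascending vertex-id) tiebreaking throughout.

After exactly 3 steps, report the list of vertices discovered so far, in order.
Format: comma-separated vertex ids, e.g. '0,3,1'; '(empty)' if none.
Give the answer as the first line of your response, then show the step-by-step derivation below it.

0,4,6

step 1: discover 0; path=0; order=0
step 2: discover 4; path=0>4; order=0,4
step 3: discover 6; path=0>6; order=0,4,6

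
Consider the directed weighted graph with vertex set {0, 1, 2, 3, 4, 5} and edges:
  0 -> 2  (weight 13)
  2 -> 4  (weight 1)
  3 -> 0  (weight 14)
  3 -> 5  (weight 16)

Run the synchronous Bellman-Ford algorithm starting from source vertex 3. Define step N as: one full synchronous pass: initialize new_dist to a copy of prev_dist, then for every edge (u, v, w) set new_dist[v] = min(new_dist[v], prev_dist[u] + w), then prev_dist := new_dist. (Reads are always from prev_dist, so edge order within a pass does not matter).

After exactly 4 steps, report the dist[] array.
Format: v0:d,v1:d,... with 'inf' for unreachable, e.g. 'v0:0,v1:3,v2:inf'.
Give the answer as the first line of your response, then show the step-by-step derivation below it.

v0:14,v1:inf,v2:27,v3:0,v4:28,v5:16

step 1: dist = v0:14,v1:inf,v2:inf,v3:0,v4:inf,v5:16
step 2: dist = v0:14,v1:inf,v2:27,v3:0,v4:inf,v5:16
step 3: dist = v0:14,v1:inf,v2:27,v3:0,v4:28,v5:16
step 4: dist = v0:14,v1:inf,v2:27,v3:0,v4:28,v5:16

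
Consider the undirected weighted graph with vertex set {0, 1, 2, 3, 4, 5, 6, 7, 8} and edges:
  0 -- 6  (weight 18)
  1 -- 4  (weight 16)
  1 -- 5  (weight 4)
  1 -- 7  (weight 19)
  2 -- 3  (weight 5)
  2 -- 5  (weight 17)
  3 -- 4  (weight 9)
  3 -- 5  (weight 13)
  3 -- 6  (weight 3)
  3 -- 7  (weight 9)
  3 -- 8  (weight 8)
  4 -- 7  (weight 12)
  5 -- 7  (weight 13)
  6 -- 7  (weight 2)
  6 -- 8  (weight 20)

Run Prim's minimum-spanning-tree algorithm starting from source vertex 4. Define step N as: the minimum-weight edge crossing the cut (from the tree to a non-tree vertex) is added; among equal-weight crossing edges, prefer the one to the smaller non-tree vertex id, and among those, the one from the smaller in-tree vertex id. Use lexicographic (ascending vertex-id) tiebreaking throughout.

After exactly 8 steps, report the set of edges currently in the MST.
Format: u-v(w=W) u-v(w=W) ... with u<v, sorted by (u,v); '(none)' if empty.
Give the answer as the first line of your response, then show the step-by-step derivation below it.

0-6(w=18) 1-5(w=4) 2-3(w=5) 3-4(w=9) 3-5(w=13) 3-6(w=3) 3-8(w=8) 6-7(w=2)

step 1: add edge 3-4 (w=9); MST = {3-4(w=9)}
step 2: add edge 3-6 (w=3); MST = {3-4(w=9) 3-6(w=3)}
step 3: add edge 6-7 (w=2); MST = {3-4(w=9) 3-6(w=3) 6-7(w=2)}
step 4: add edge 2-3 (w=5); MST = {2-3(w=5) 3-4(w=9) 3-6(w=3) 6-7(w=2)}
step 5: add edge 3-8 (w=8); MST = {2-3(w=5) 3-4(w=9) 3-6(w=3) 3-8(w=8) 6-7(w=2)}
step 6: add edge 3-5 (w=13); MST = {2-3(w=5) 3-4(w=9) 3-5(w=13) 3-6(w=3) 3-8(w=8) 6-7(w=2)}
step 7: add edge 1-5 (w=4); MST = {1-5(w=4) 2-3(w=5) 3-4(w=9) 3-5(w=13) 3-6(w=3) 3-8(w=8) 6-7(w=2)}
step 8: add edge 0-6 (w=18); MST = {0-6(w=18) 1-5(w=4) 2-3(w=5) 3-4(w=9) 3-5(w=13) 3-6(w=3) 3-8(w=8) 6-7(w=2)}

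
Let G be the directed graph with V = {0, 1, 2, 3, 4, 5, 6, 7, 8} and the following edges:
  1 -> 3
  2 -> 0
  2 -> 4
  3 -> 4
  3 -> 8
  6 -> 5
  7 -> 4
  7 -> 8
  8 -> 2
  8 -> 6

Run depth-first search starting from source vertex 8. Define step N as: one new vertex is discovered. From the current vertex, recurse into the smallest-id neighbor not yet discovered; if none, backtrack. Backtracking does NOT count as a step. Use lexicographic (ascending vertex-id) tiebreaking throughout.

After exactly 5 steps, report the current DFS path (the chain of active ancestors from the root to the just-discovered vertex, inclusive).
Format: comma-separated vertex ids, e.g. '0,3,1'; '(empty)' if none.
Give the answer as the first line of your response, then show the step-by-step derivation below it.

8,6

step 1: discover 8; path=8; order=8
step 2: discover 2; path=8>2; order=8,2
step 3: discover 0; path=8>2>0; order=8,2,0
step 4: discover 4; path=8>2>4; order=8,2,0,4
step 5: discover 6; path=8>6; order=8,2,0,4,6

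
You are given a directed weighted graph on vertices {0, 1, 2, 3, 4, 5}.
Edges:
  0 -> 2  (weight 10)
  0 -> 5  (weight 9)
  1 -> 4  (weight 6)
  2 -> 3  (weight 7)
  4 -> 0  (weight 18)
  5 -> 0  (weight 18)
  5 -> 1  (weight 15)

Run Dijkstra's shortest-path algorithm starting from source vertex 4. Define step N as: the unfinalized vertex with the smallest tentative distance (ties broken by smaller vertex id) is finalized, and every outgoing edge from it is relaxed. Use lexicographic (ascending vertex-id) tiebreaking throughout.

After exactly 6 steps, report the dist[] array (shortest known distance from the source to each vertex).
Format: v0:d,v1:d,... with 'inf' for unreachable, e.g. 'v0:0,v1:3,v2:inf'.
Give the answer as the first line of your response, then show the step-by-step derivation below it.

v0:18,v1:42,v2:28,v3:35,v4:0,v5:27

step 1: dist = v0:18,v1:inf,v2:inf,v3:inf,v4:0,v5:inf
step 2: dist = v0:18,v1:inf,v2:28,v3:inf,v4:0,v5:27
step 3: dist = v0:18,v1:42,v2:28,v3:inf,v4:0,v5:27
step 4: dist = v0:18,v1:42,v2:28,v3:35,v4:0,v5:27
step 5: dist = v0:18,v1:42,v2:28,v3:35,v4:0,v5:27
step 6: dist = v0:18,v1:42,v2:28,v3:35,v4:0,v5:27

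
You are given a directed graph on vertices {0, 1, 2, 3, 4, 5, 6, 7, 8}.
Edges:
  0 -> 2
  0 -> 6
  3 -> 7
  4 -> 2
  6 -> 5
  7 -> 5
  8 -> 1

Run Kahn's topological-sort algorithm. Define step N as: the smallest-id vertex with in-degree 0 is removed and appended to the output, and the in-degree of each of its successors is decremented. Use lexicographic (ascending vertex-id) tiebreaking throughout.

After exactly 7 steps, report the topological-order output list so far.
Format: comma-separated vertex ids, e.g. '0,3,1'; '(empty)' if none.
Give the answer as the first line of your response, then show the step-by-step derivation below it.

0,3,4,2,6,7,5

step 1: output 0; order=[0]; indeg=(0,1,1,0,0,2,0,1,0)
step 2: output 3; order=[0,3]; indeg=(0,1,1,0,0,2,0,0,0)
step 3: output 4; order=[0,3,4]; indeg=(0,1,0,0,0,2,0,0,0)
step 4: output 2; order=[0,3,4,2]; indeg=(0,1,0,0,0,2,0,0,0)
step 5: output 6; order=[0,3,4,2,6]; indeg=(0,1,0,0,0,1,0,0,0)
step 6: output 7; order=[0,3,4,2,6,7]; indeg=(0,1,0,0,0,0,0,0,0)
step 7: output 5; order=[0,3,4,2,6,7,5]; indeg=(0,1,0,0,0,0,0,0,0)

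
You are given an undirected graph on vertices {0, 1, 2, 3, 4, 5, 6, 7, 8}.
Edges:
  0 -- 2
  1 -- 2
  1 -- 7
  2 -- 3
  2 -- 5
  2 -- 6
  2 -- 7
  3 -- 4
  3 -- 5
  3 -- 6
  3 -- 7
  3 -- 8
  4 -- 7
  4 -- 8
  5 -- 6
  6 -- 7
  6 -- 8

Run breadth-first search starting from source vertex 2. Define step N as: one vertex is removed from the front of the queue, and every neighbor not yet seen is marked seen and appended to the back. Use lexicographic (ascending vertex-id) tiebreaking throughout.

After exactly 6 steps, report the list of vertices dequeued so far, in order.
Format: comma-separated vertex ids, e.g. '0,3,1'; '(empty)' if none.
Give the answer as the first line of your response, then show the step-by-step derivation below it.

2,0,1,3,5,6

step 1: dequeue 2; queue=[0,1,3,5,6,7]; order=2
step 2: dequeue 0; queue=[1,3,5,6,7]; order=2,0
step 3: dequeue 1; queue=[3,5,6,7]; order=2,0,1
step 4: dequeue 3; queue=[5,6,7,4,8]; order=2,0,1,3
step 5: dequeue 5; queue=[6,7,4,8]; order=2,0,1,3,5
step 6: dequeue 6; queue=[7,4,8]; order=2,0,1,3,5,6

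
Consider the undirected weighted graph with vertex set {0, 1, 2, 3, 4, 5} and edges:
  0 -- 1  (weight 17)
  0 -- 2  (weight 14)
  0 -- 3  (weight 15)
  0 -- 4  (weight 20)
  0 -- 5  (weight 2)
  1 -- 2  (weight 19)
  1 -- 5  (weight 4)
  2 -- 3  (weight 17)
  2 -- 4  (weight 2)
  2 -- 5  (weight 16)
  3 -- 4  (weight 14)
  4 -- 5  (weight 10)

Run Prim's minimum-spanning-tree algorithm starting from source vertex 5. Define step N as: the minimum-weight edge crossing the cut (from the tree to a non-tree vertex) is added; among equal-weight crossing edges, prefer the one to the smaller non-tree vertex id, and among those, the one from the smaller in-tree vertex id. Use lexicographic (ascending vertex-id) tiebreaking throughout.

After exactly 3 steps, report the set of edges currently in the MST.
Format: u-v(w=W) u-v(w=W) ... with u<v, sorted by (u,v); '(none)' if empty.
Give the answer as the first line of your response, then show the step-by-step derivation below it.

0-5(w=2) 1-5(w=4) 4-5(w=10)

step 1: add edge 0-5 (w=2); MST = {0-5(w=2)}
step 2: add edge 1-5 (w=4); MST = {0-5(w=2) 1-5(w=4)}
step 3: add edge 4-5 (w=10); MST = {0-5(w=2) 1-5(w=4) 4-5(w=10)}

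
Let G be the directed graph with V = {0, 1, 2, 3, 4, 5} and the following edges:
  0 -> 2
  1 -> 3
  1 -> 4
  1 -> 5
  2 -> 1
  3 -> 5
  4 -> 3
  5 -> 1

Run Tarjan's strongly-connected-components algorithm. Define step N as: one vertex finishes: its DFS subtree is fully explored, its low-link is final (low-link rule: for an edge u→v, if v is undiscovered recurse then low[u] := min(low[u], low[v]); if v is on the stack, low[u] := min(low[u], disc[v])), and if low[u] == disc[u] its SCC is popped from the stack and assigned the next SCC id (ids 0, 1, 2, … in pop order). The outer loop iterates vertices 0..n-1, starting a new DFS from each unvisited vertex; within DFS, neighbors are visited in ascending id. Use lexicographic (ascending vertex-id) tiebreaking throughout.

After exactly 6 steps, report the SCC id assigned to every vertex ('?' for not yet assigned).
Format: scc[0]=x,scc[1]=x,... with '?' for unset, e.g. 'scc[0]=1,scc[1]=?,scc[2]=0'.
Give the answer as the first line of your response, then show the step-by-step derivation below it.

scc[0]=2,scc[1]=0,scc[2]=1,scc[3]=0,scc[4]=0,scc[5]=0

step 1: low=(low[0]=0,low[1]=2,low[2]=1,low[3]=3,low[4]=?,low[5]=2); scc=(scc[0]=?,scc[1]=?,scc[2]=?,scc[3]=?,scc[4]=?,scc[5]=?)
step 2: low=(low[0]=0,low[1]=2,low[2]=1,low[3]=2,low[4]=?,low[5]=2); scc=(scc[0]=?,scc[1]=?,scc[2]=?,scc[3]=?,scc[4]=?,scc[5]=?)
step 3: low=(low[0]=0,low[1]=2,low[2]=1,low[3]=2,low[4]=3,low[5]=2); scc=(scc[0]=?,scc[1]=?,scc[2]=?,scc[3]=?,scc[4]=?,scc[5]=?)
step 4: low=(low[0]=0,low[1]=2,low[2]=1,low[3]=2,low[4]=3,low[5]=2); scc=(scc[0]=?,scc[1]=0,scc[2]=?,scc[3]=0,scc[4]=0,scc[5]=0)
step 5: low=(low[0]=0,low[1]=2,low[2]=1,low[3]=2,low[4]=3,low[5]=2); scc=(scc[0]=?,scc[1]=0,scc[2]=1,scc[3]=0,scc[4]=0,scc[5]=0)
step 6: low=(low[0]=0,low[1]=2,low[2]=1,low[3]=2,low[4]=3,low[5]=2); scc=(scc[0]=2,scc[1]=0,scc[2]=1,scc[3]=0,scc[4]=0,scc[5]=0)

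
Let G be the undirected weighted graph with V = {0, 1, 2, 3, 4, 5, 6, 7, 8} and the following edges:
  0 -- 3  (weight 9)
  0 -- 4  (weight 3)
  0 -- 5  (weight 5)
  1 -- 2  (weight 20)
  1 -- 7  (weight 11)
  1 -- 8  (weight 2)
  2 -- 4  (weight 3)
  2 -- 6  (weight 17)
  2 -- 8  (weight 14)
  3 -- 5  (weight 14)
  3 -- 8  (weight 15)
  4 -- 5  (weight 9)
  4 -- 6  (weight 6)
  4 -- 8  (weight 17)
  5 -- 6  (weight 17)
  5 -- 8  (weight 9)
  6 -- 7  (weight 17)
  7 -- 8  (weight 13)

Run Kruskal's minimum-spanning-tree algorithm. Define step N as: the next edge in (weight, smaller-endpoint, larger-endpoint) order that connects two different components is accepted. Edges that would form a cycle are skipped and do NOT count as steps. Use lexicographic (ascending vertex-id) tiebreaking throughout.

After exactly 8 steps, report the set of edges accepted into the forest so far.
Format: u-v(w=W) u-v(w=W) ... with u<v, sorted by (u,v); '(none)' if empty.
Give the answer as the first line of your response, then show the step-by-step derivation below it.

0-3(w=9) 0-4(w=3) 0-5(w=5) 1-7(w=11) 1-8(w=2) 2-4(w=3) 4-6(w=6) 5-8(w=9)

step 1: add edge 1-8 (w=2); MST = {1-8(w=2)}
step 2: add edge 0-4 (w=3); MST = {0-4(w=3) 1-8(w=2)}
step 3: add edge 2-4 (w=3); MST = {0-4(w=3) 1-8(w=2) 2-4(w=3)}
step 4: add edge 0-5 (w=5); MST = {0-4(w=3) 0-5(w=5) 1-8(w=2) 2-4(w=3)}
step 5: add edge 4-6 (w=6); MST = {0-4(w=3) 0-5(w=5) 1-8(w=2) 2-4(w=3) 4-6(w=6)}
step 6: add edge 0-3 (w=9); MST = {0-3(w=9) 0-4(w=3) 0-5(w=5) 1-8(w=2) 2-4(w=3) 4-6(w=6)}
step 7: add edge 5-8 (w=9); MST = {0-3(w=9) 0-4(w=3) 0-5(w=5) 1-8(w=2) 2-4(w=3) 4-6(w=6) 5-8(w=9)}
step 8: add edge 1-7 (w=11); MST = {0-3(w=9) 0-4(w=3) 0-5(w=5) 1-7(w=11) 1-8(w=2) 2-4(w=3) 4-6(w=6) 5-8(w=9)}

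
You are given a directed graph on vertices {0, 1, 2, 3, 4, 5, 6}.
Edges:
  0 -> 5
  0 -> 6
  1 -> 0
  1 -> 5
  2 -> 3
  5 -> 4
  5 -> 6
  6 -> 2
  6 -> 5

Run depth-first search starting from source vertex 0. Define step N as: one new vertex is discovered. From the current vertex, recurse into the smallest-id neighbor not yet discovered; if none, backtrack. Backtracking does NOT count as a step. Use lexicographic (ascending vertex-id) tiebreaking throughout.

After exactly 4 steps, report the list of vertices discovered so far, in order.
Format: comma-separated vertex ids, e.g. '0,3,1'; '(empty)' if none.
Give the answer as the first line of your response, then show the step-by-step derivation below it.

0,5,4,6

step 1: discover 0; path=0; order=0
step 2: discover 5; path=0>5; order=0,5
step 3: discover 4; path=0>5>4; order=0,5,4
step 4: discover 6; path=0>5>6; order=0,5,4,6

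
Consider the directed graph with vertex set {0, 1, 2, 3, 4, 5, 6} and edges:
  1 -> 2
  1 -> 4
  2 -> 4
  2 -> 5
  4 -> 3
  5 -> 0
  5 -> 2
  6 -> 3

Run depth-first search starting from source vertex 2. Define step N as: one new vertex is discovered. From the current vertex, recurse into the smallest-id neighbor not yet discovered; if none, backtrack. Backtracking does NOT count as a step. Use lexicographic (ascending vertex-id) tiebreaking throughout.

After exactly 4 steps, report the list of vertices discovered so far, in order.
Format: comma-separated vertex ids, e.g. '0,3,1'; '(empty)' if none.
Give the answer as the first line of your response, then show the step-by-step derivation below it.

2,4,3,5

step 1: discover 2; path=2; order=2
step 2: discover 4; path=2>4; order=2,4
step 3: discover 3; path=2>4>3; order=2,4,3
step 4: discover 5; path=2>5; order=2,4,3,5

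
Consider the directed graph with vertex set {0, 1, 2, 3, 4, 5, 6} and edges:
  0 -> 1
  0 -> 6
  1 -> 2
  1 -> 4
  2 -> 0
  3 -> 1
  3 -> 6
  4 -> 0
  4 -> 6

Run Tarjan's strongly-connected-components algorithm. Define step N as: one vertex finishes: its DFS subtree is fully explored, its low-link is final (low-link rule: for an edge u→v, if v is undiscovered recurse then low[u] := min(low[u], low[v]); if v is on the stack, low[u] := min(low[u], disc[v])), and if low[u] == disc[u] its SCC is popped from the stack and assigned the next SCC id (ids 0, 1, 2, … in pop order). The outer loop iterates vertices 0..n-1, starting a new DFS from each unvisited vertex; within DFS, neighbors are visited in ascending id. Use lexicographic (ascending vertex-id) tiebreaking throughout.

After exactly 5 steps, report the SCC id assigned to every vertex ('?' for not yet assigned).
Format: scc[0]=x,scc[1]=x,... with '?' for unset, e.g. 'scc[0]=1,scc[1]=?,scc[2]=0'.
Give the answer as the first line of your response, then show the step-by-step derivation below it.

scc[0]=1,scc[1]=1,scc[2]=1,scc[3]=?,scc[4]=1,scc[5]=?,scc[6]=0

step 1: low=(low[0]=0,low[1]=1,low[2]=0,low[3]=?,low[4]=?,low[5]=?,low[6]=?); scc=(scc[0]=?,scc[1]=?,scc[2]=?,scc[3]=?,scc[4]=?,scc[5]=?,scc[6]=?)
step 2: low=(low[0]=0,low[1]=0,low[2]=0,low[3]=?,low[4]=0,low[5]=?,low[6]=4); scc=(scc[0]=?,scc[1]=?,scc[2]=?,scc[3]=?,scc[4]=?,scc[5]=?,scc[6]=0)
step 3: low=(low[0]=0,low[1]=0,low[2]=0,low[3]=?,low[4]=0,low[5]=?,low[6]=4); scc=(scc[0]=?,scc[1]=?,scc[2]=?,scc[3]=?,scc[4]=?,scc[5]=?,scc[6]=0)
step 4: low=(low[0]=0,low[1]=0,low[2]=0,low[3]=?,low[4]=0,low[5]=?,low[6]=4); scc=(scc[0]=?,scc[1]=?,scc[2]=?,scc[3]=?,scc[4]=?,scc[5]=?,scc[6]=0)
step 5: low=(low[0]=0,low[1]=0,low[2]=0,low[3]=?,low[4]=0,low[5]=?,low[6]=4); scc=(scc[0]=1,scc[1]=1,scc[2]=1,scc[3]=?,scc[4]=1,scc[5]=?,scc[6]=0)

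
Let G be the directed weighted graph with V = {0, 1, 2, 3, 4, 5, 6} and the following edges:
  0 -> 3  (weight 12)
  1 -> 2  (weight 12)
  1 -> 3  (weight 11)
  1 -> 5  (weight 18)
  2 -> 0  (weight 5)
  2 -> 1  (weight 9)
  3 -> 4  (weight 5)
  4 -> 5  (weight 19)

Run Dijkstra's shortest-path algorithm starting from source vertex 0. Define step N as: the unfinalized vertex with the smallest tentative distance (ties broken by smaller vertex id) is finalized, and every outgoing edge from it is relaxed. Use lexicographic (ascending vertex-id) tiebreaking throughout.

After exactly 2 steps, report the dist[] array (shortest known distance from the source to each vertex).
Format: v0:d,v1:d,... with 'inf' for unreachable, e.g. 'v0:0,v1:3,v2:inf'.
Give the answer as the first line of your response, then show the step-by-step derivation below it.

v0:0,v1:inf,v2:inf,v3:12,v4:17,v5:inf,v6:inf

step 1: dist = v0:0,v1:inf,v2:inf,v3:12,v4:inf,v5:inf,v6:inf
step 2: dist = v0:0,v1:inf,v2:inf,v3:12,v4:17,v5:inf,v6:inf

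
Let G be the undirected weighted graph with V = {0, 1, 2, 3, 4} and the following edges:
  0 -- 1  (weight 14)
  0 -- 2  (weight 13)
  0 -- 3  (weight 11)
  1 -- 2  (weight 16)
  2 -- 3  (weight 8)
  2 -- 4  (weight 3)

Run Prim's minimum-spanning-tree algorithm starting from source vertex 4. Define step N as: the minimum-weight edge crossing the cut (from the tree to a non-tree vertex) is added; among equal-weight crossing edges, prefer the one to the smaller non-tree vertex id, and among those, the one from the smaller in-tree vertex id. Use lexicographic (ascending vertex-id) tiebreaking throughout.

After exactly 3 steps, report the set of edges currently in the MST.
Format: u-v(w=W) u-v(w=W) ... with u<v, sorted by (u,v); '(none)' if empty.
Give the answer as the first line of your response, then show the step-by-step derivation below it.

0-3(w=11) 2-3(w=8) 2-4(w=3)

step 1: add edge 2-4 (w=3); MST = {2-4(w=3)}
step 2: add edge 2-3 (w=8); MST = {2-3(w=8) 2-4(w=3)}
step 3: add edge 0-3 (w=11); MST = {0-3(w=11) 2-3(w=8) 2-4(w=3)}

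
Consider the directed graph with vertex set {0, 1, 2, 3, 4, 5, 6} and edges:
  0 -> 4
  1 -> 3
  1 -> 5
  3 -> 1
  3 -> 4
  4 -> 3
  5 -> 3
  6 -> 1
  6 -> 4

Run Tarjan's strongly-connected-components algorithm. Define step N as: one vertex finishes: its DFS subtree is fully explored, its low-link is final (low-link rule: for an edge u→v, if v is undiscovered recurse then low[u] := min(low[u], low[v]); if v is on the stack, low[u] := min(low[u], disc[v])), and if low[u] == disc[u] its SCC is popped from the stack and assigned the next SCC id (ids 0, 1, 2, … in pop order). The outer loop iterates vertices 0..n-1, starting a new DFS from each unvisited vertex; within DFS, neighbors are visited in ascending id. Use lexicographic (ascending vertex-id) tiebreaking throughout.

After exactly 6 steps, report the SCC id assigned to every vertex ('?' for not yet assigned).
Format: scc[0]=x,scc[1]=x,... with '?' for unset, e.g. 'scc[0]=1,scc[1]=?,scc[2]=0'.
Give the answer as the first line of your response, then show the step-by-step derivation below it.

scc[0]=1,scc[1]=0,scc[2]=2,scc[3]=0,scc[4]=0,scc[5]=0,scc[6]=?

step 1: low=(low[0]=0,low[1]=2,low[2]=?,low[3]=2,low[4]=1,low[5]=2,low[6]=?); scc=(scc[0]=?,scc[1]=?,scc[2]=?,scc[3]=?,scc[4]=?,scc[5]=?,scc[6]=?)
step 2: low=(low[0]=0,low[1]=2,low[2]=?,low[3]=2,low[4]=1,low[5]=2,low[6]=?); scc=(scc[0]=?,scc[1]=?,scc[2]=?,scc[3]=?,scc[4]=?,scc[5]=?,scc[6]=?)
step 3: low=(low[0]=0,low[1]=2,low[2]=?,low[3]=1,low[4]=1,low[5]=2,low[6]=?); scc=(scc[0]=?,scc[1]=?,scc[2]=?,scc[3]=?,scc[4]=?,scc[5]=?,scc[6]=?)
step 4: low=(low[0]=0,low[1]=2,low[2]=?,low[3]=1,low[4]=1,low[5]=2,low[6]=?); scc=(scc[0]=?,scc[1]=0,scc[2]=?,scc[3]=0,scc[4]=0,scc[5]=0,scc[6]=?)
step 5: low=(low[0]=0,low[1]=2,low[2]=?,low[3]=1,low[4]=1,low[5]=2,low[6]=?); scc=(scc[0]=1,scc[1]=0,scc[2]=?,scc[3]=0,scc[4]=0,scc[5]=0,scc[6]=?)
step 6: low=(low[0]=0,low[1]=2,low[2]=5,low[3]=1,low[4]=1,low[5]=2,low[6]=?); scc=(scc[0]=1,scc[1]=0,scc[2]=2,scc[3]=0,scc[4]=0,scc[5]=0,scc[6]=?)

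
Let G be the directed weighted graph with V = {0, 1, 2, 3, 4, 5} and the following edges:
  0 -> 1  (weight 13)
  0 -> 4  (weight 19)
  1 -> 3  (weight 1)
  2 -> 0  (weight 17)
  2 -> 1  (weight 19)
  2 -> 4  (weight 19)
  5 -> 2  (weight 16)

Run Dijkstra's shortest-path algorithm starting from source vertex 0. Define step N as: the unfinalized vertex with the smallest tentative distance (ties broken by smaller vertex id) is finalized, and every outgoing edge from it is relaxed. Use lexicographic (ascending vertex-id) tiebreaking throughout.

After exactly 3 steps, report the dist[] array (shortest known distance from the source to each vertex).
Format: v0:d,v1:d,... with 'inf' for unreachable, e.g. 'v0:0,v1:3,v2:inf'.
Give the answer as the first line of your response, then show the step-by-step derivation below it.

v0:0,v1:13,v2:inf,v3:14,v4:19,v5:inf

step 1: dist = v0:0,v1:13,v2:inf,v3:inf,v4:19,v5:inf
step 2: dist = v0:0,v1:13,v2:inf,v3:14,v4:19,v5:inf
step 3: dist = v0:0,v1:13,v2:inf,v3:14,v4:19,v5:inf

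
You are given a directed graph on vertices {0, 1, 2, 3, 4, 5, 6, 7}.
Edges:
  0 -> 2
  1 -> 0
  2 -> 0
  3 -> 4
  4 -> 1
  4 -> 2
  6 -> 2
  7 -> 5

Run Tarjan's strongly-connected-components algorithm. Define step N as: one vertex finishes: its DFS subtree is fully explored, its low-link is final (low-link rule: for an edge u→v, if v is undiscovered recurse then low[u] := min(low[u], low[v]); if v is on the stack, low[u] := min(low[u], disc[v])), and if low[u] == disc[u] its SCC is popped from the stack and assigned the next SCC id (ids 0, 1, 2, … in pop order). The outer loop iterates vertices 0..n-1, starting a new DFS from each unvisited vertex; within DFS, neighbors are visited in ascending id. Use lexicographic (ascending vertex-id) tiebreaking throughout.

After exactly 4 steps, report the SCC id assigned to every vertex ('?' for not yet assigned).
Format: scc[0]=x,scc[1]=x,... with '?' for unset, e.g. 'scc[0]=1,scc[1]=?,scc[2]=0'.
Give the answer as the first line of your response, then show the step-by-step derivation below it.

scc[0]=0,scc[1]=1,scc[2]=0,scc[3]=?,scc[4]=2,scc[5]=?,scc[6]=?,scc[7]=?

step 1: low=(low[0]=0,low[1]=?,low[2]=0,low[3]=?,low[4]=?,low[5]=?,low[6]=?,low[7]=?); scc=(scc[0]=?,scc[1]=?,scc[2]=?,scc[3]=?,scc[4]=?,scc[5]=?,scc[6]=?,scc[7]=?)
step 2: low=(low[0]=0,low[1]=?,low[2]=0,low[3]=?,low[4]=?,low[5]=?,low[6]=?,low[7]=?); scc=(scc[0]=0,scc[1]=?,scc[2]=0,scc[3]=?,scc[4]=?,scc[5]=?,scc[6]=?,scc[7]=?)
step 3: low=(low[0]=0,low[1]=2,low[2]=0,low[3]=?,low[4]=?,low[5]=?,low[6]=?,low[7]=?); scc=(scc[0]=0,scc[1]=1,scc[2]=0,scc[3]=?,scc[4]=?,scc[5]=?,scc[6]=?,scc[7]=?)
step 4: low=(low[0]=0,low[1]=2,low[2]=0,low[3]=3,low[4]=4,low[5]=?,low[6]=?,low[7]=?); scc=(scc[0]=0,scc[1]=1,scc[2]=0,scc[3]=?,scc[4]=2,scc[5]=?,scc[6]=?,scc[7]=?)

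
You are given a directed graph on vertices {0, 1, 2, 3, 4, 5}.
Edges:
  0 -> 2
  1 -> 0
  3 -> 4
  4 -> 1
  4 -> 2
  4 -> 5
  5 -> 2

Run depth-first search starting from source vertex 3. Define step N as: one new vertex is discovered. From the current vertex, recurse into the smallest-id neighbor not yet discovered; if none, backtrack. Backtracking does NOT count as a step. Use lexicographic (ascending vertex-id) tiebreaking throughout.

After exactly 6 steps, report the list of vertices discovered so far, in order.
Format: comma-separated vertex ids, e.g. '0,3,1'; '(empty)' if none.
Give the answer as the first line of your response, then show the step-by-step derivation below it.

3,4,1,0,2,5

step 1: discover 3; path=3; order=3
step 2: discover 4; path=3>4; order=3,4
step 3: discover 1; path=3>4>1; order=3,4,1
step 4: discover 0; path=3>4>1>0; order=3,4,1,0
step 5: discover 2; path=3>4>1>0>2; order=3,4,1,0,2
step 6: discover 5; path=3>4>5; order=3,4,1,0,2,5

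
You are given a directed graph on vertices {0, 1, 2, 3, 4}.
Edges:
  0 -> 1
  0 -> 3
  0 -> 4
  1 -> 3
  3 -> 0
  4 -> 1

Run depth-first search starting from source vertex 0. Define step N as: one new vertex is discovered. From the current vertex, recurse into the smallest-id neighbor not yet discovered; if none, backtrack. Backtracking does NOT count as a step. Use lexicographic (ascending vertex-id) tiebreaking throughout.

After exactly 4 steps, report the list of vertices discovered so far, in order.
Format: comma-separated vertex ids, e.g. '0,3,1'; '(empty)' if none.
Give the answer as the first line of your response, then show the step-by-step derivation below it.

0,1,3,4

step 1: discover 0; path=0; order=0
step 2: discover 1; path=0>1; order=0,1
step 3: discover 3; path=0>1>3; order=0,1,3
step 4: discover 4; path=0>4; order=0,1,3,4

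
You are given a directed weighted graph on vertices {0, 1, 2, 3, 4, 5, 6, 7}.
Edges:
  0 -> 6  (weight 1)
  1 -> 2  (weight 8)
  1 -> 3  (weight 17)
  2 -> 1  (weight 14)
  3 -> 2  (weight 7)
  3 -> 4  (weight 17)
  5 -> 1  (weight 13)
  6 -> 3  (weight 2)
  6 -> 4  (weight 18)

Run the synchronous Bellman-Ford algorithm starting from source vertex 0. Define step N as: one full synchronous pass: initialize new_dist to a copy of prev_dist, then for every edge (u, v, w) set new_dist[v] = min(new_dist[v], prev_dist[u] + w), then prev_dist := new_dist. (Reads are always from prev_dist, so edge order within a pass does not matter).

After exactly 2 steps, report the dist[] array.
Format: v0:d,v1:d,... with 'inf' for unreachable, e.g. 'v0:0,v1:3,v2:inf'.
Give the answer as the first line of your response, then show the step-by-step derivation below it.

v0:0,v1:inf,v2:inf,v3:3,v4:19,v5:inf,v6:1,v7:inf

step 1: dist = v0:0,v1:inf,v2:inf,v3:inf,v4:inf,v5:inf,v6:1,v7:inf
step 2: dist = v0:0,v1:inf,v2:inf,v3:3,v4:19,v5:inf,v6:1,v7:inf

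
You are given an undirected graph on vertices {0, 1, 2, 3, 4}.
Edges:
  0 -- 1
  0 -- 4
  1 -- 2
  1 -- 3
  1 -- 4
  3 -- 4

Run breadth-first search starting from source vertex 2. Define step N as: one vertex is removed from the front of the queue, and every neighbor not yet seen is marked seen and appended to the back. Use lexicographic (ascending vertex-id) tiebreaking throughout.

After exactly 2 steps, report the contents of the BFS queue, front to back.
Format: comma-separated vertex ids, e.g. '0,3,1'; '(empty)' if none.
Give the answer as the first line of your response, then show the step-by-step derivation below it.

0,3,4

step 1: dequeue 2; queue=[1]; order=2
step 2: dequeue 1; queue=[0,3,4]; order=2,1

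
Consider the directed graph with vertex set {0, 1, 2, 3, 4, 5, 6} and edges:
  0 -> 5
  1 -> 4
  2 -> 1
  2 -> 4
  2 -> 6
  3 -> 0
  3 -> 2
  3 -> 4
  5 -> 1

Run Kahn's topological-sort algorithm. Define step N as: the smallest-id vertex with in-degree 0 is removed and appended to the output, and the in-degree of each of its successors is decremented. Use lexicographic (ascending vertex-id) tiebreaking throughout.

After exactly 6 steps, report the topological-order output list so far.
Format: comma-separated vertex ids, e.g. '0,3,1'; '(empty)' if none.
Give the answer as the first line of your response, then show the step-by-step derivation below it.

3,0,2,5,1,4

step 1: output 3; order=[3]; indeg=(0,2,0,0,2,1,1)
step 2: output 0; order=[3,0]; indeg=(0,2,0,0,2,0,1)
step 3: output 2; order=[3,0,2]; indeg=(0,1,0,0,1,0,0)
step 4: output 5; order=[3,0,2,5]; indeg=(0,0,0,0,1,0,0)
step 5: output 1; order=[3,0,2,5,1]; indeg=(0,0,0,0,0,0,0)
step 6: output 4; order=[3,0,2,5,1,4]; indeg=(0,0,0,0,0,0,0)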